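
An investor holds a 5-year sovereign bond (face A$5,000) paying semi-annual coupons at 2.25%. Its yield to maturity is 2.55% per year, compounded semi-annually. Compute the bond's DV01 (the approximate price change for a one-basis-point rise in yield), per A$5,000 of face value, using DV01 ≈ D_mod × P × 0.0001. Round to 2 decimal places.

A$2.31

Periodic yield y = 0.01275.
  t   CF        PV=CF/(1+0.01275)^t    t·PV
  1        56.25        55.5418        55.5418
  2        56.25        54.8426       109.6852
  3        56.25        54.1522       162.4565
  4        56.25        53.4704       213.8816
  5        56.25        52.7972       263.9862
  6        56.25        52.1326       312.7953
  7        56.25        51.4762       360.3336
  8        56.25        50.8282       406.6254
  9        56.25        50.1883       451.6945
  10    5,056.25     4,454.5724    44,545.7238
  Σ                  4,930.0019    46,882.7241
P = 4,930.0019; D_Mac = 9.50968 half-year periods = 4.75484 yrs; D_mod = 4.69498 yrs.
DV01 ≈ 4.69498 × 4,930.0019 × 0.0001 = 2.314625.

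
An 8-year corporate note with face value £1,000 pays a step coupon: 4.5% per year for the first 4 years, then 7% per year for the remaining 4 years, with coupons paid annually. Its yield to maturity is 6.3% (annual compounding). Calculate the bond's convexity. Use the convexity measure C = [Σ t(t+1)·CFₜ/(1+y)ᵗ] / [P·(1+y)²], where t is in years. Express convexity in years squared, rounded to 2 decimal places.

50.75

With y = 0.063:
  t   CF        PV=CF/(1+0.063)^t    t·PV        t(t+1)·PV
  1        45.00        42.3330        42.3330          84.6660
  2        45.00        39.8241        79.6482         238.9446
  3        45.00        37.4639       112.3916         449.5665
  4        45.00        35.2435       140.9741         704.8707
  5        70.00        51.5741       257.8705       1,547.2232
  6        70.00        48.5175       291.1050       2,037.7352
  7        70.00        45.6421       319.4944       2,555.9551
  8     1,070.00       656.3231     5,250.5845      47,255.2601
  Σ                    956.9213     6,494.4014      54,874.2214
P = 956.9213.
Convexity = Σ t(t+1)·PV / [P·(1+y)²] = 54,874.2214 / (956.9213 × 1.129969) = 50.74878.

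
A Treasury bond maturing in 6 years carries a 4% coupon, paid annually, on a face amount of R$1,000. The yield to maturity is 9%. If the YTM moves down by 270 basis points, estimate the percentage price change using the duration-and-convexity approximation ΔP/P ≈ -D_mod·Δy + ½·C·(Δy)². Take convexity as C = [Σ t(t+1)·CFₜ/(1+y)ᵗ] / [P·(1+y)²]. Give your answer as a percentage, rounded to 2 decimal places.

With y = 0.09:
  t   CF        PV=CF/(1+0.09)^t    t·PV        t(t+1)·PV
  1        40.00        36.6972        36.6972          73.3945
  2        40.00        33.6672        67.3344         202.0032
  3        40.00        30.8873        92.6620         370.6481
  4        40.00        28.3370       113.3480         566.7402
  5        40.00        25.9973       129.9863         779.9177
  6     1,040.00       620.1180     3,720.7081      26,044.9568
  Σ                    775.7041     4,160.7361      28,037.6604
P = 775.7041; D_Mac = 5.36382 yrs; D_mod = 4.92093 yrs; C = 30.42235.
Duration effect: -4.92093 × (-0.027) = +0.132865
Convexity effect: 0.5 × 30.42235 × (-0.027)² = +0.0110889
ΔP/P ≈ +0.132865 + 0.0110889 = +0.143954 = +14.3954%.

+14.40%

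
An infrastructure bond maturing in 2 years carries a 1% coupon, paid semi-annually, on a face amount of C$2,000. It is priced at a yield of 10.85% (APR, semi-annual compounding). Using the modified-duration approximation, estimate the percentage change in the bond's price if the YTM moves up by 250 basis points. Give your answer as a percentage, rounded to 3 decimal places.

Periodic yield y = 0.05425. Modified duration first:
  t   CF        PV=CF/(1+0.05425)^t    t·PV
  1        10.00         9.4854         9.4854
  2        10.00         8.9973        17.9946
  3        10.00         8.5343        25.6030
  4     2,010.00     1,627.1276     6,508.5105
  Σ                  1,654.1447     6,561.5935
P = 1,654.1447; D_Mac = 3.96676 half-year periods = 1.98338 yrs; D_mod = 1.98338/(1+0.05425) = 1.88132 yrs.
ΔP/P ≈ -D_mod · Δy = -1.88132 × (+0.025) = -0.047033 = -4.7033%.

-4.703%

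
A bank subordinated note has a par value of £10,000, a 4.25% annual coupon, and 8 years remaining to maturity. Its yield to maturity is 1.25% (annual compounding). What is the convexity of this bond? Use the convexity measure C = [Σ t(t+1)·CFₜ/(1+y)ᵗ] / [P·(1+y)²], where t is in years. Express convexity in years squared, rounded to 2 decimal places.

59.33

With y = 0.0125:
  t   CF        PV=CF/(1+0.0125)^t    t·PV        t(t+1)·PV
  1       425.00       419.7531       419.7531         839.5062
  2       425.00       414.5709       829.1419       2,487.4257
  3       425.00       409.4528     1,228.3584       4,913.4335
  4       425.00       404.3978     1,617.5913       8,087.9563
  5       425.00       399.4053     1,997.0263      11,982.1575
  6       425.00       394.4743     2,366.8459      16,567.9215
  7       425.00       389.6043     2,727.2299      21,817.8391
  8    10,425.00     9,438.7788    75,510.2304     679,592.0738
  Σ                 12,270.4373    86,696.1771     746,288.3136
P = 12,270.4373.
Convexity = Σ t(t+1)·PV / [P·(1+y)²] = 746,288.3136 / (12,270.4373 × 1.025156) = 59.32757.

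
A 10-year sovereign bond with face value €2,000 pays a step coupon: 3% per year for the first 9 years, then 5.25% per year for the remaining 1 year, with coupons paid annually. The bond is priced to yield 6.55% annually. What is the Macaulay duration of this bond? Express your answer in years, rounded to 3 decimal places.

Periodic yield y = 0.0655. Discount each cash flow and weight by its year:
  t   CF        PV=CF/(1+0.0655)^t    t·PV
  1        60.00        56.3116        56.3116
  2        60.00        52.8499       105.6998
  3        60.00        49.6011       148.8032
  4        60.00        46.5519       186.2076
  5        60.00        43.6902       218.4510
  6        60.00        41.0044       246.0264
  7        60.00        38.4837       269.3861
  8        60.00        36.1180       288.9439
  9        60.00        33.8977       305.0793
  10    2,105.00     1,116.1371    11,161.3714
  Σ                  1,514.6456    12,986.2803
Price P = Σ PV = 1,514.6456.
Macaulay duration = Σ(t·PV) / P = 12,986.2803 / 1,514.6456 = 8.57381 years.

8.574 years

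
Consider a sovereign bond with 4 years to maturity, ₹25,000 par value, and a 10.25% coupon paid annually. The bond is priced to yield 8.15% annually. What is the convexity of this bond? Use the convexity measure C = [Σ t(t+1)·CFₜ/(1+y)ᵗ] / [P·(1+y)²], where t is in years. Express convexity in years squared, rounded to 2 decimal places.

14.24

With y = 0.0815:
  t   CF        PV=CF/(1+0.0815)^t    t·PV        t(t+1)·PV
  1     2,562.50     2,369.3944     2,369.3944       4,738.7887
  2     2,562.50     2,190.8408     4,381.6817      13,145.0450
  3     2,562.50     2,025.7428     6,077.2284      24,308.9135
  4    27,562.50    20,147.0986    80,588.3944     402,941.9718
  Σ                 26,733.0766    93,416.6988     445,134.7191
P = 26,733.0766.
Convexity = Σ t(t+1)·PV / [P·(1+y)²] = 445,134.7191 / (26,733.0766 × 1.169642) = 14.23605.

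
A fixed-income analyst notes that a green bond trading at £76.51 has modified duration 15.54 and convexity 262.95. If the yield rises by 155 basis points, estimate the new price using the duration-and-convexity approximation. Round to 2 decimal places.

Duration effect: -D_mod·Δy = -15.54 × (+0.0155) = -0.240870
Convexity effect: ½·C·(Δy)² = 0.5 × 262.95 × (0.0155)² = +0.03158686875
ΔP/P ≈ -0.240870 + 0.03158686875 = -0.20928313125
New price ≈ 76.51 × (1 - 0.20928313125) = 60.4977476280625.

£60.50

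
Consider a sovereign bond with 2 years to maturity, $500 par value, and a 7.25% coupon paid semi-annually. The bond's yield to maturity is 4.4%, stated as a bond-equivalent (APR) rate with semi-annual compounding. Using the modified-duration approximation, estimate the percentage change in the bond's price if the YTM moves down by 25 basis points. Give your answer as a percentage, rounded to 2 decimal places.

+0.46%

Periodic yield y = 0.022. Modified duration first:
  t   CF        PV=CF/(1+0.022)^t    t·PV
  1       18.125        17.7348        17.7348
  2       18.125        17.3531        34.7061
  3       18.125        16.9795        50.9386
  4      518.125       474.9315     1,899.7260
  Σ                    526.9989     2,003.1055
P = 526.9989; D_Mac = 3.80097 half-year periods = 1.90048 yrs; D_mod = 1.90048/(1+0.022) = 1.85957 yrs.
ΔP/P ≈ -D_mod · Δy = -1.85957 × (-0.0025) = +0.004649 = +0.4649%.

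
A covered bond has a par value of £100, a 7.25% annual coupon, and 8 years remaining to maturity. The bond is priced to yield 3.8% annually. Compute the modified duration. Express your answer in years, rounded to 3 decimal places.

6.287 years

Periodic yield y = 0.038. First find Macaulay duration:
  t   CF        PV=CF/(1+0.038)^t    t·PV
  1         7.25         6.9846         6.9846
  2         7.25         6.7289        13.4578
  3         7.25         6.4826        19.4477
  4         7.25         6.2452        24.9809
  5         7.25         6.0166        30.0830
  6         7.25         5.7963        34.7780
  7         7.25         5.5841        39.0890
  8       107.25        79.5827       636.6613
  Σ                    123.4210       805.4823
P = 123.4210; Macaulay duration = 805.4823 / 123.4210 = 6.52630 years.
Modified duration = D_Mac / (1 + y) = 6.52630 / 1.038 = 6.28738 years.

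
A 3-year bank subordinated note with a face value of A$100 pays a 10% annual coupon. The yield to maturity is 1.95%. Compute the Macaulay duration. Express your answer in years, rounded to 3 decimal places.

2.763 years

Periodic yield y = 0.0195. Discount each cash flow and weight by its year:
  t   CF        PV=CF/(1+0.0195)^t    t·PV
  1        10.00         9.8087         9.8087
  2        10.00         9.6211        19.2422
  3       110.00       103.8080       311.4241
  Σ                    123.2379       340.4751
Price P = Σ PV = 123.2379.
Macaulay duration = Σ(t·PV) / P = 340.4751 / 123.2379 = 2.76275 years.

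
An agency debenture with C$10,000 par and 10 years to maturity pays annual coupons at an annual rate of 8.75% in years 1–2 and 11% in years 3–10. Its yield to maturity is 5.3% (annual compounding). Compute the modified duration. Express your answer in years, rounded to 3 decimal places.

6.927 years

Periodic yield y = 0.053. First find Macaulay duration:
  t   CF        PV=CF/(1+0.053)^t    t·PV
  1       875.00       830.9592       830.9592
  2       875.00       789.1350     1,578.2700
  3     1,100.00       942.1229     2,826.3688
  4     1,100.00       894.7036     3,578.8145
  5     1,100.00       849.6711     4,248.3553
  6     1,100.00       806.9051     4,841.4306
  7     1,100.00       766.2916     5,364.0415
  8     1,100.00       727.7224     5,821.7788
  9     1,100.00       691.0944     6,219.8492
  10   11,100.00     6,622.7638    66,227.6381
  Σ                 13,921.3690   101,537.5060
P = 13,921.3690; Macaulay duration = 101,537.5060 / 13,921.3690 = 7.29364 years.
Modified duration = D_Mac / (1 + y) = 7.29364 / 1.053 = 6.92654 years.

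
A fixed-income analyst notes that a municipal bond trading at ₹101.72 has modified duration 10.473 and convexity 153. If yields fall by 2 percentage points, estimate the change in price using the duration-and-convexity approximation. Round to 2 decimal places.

Duration effect: -D_mod·Δy = -10.473 × (-0.02) = +0.209460
Convexity effect: ½·C·(Δy)² = 0.5 × 153 × (-0.02)² = +0.0306000
ΔP/P ≈ +0.209460 + 0.0306000 = +0.240060
ΔP ≈ 101.72 × (+0.240060) = +24.4189032.

+₹24.42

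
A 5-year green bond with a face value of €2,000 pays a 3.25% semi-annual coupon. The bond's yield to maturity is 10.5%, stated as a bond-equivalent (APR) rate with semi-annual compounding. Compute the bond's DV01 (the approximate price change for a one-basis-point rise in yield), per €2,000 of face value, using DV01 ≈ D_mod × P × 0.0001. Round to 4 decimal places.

Periodic yield y = 0.0525.
  t   CF        PV=CF/(1+0.0525)^t    t·PV
  1        32.50        30.8789        30.8789
  2        32.50        29.3386        58.6772
  3        32.50        27.8751        83.6254
  4        32.50        26.4847       105.9388
  5        32.50        25.1636       125.8180
  6        32.50        23.9084       143.4505
  7        32.50        22.7158       159.0108
  8        32.50        21.5827       172.6619
  9        32.50        20.5062       184.5555
  10    2,032.50     1,218.4550    12,184.5504
  Σ                  1,446.9091    13,249.1673
P = 1,446.9091; D_Mac = 9.15688 half-year periods = 4.57844 yrs; D_mod = 4.35006 yrs.
DV01 ≈ 4.35006 × 1,446.9091 × 0.0001 = 0.629414.

€0.6294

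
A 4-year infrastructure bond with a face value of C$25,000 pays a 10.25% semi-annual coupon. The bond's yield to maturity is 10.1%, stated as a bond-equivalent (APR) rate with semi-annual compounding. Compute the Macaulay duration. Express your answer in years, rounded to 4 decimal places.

3.3819 years

Periodic yield y = 0.0505. Discount each cash flow and weight by its period:
  t   CF        PV=CF/(1+0.0505)^t    t·PV
  1     1,281.25     1,219.6573     1,219.6573
  2     1,281.25     1,161.0255     2,322.0510
  3     1,281.25     1,105.2123     3,315.6369
  4     1,281.25     1,052.0821     4,208.3286
  5     1,281.25     1,001.5061     5,007.5305
  6     1,281.25       953.3613     5,720.1681
  7     1,281.25       907.5310     6,352.7172
  8    26,281.25    17,720.5650   141,764.5196
  Σ                 25,120.9407   169,910.6091
Price P = Σ PV = 25,120.9407.
Macaulay duration = Σ(t·PV) / P = 169,910.6091 / 25,120.9407 = 6.76370 half-year periods.
In years: 6.76370 / 2 = 3.38185 years.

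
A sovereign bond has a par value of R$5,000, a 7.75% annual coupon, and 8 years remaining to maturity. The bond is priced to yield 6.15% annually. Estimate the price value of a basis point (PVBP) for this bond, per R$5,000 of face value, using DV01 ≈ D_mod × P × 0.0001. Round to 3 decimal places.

R$3.281

Periodic yield y = 0.0615.
  t   CF        PV=CF/(1+0.0615)^t    t·PV
  1       387.50       365.0495       365.0495
  2       387.50       343.8996       687.7993
  3       387.50       323.9752       971.9255
  4       387.50       305.2050     1,220.8202
  5       387.50       287.5224     1,437.6121
  6       387.50       270.8643     1,625.1856
  7       387.50       255.1712     1,786.1987
  8     5,387.50     3,342.1604    26,737.2836
  Σ                  5,493.8477    34,831.8743
P = 5,493.8477; D_Mac = 6.34016 yrs; D_mod = 5.97283 yrs.
DV01 ≈ 5.97283 × 5,493.8477 × 0.0001 = 3.281382.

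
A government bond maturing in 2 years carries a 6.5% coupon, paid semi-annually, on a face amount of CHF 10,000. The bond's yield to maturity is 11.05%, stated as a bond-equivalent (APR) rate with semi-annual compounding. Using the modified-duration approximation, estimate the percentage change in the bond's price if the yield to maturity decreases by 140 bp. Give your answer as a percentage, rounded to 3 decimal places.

+2.525%

Periodic yield y = 0.05525. Modified duration first:
  t   CF        PV=CF/(1+0.05525)^t    t·PV
  1       325.00       307.9839       307.9839
  2       325.00       291.8587       583.7174
  3       325.00       276.5778       829.7333
  4    10,325.00     8,326.6175    33,306.4702
  Σ                  9,203.0379    35,027.9048
P = 9,203.0379; D_Mac = 3.80612 half-year periods = 1.90306 yrs; D_mod = 1.90306/(1+0.05525) = 1.80342 yrs.
ΔP/P ≈ -D_mod · Δy = -1.80342 × (-0.014) = +0.025248 = +2.5248%.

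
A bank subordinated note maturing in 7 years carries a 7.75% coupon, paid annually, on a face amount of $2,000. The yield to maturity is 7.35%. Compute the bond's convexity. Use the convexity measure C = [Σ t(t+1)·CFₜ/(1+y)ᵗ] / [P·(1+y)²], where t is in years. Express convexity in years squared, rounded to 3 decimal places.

With y = 0.0735:
  t   CF        PV=CF/(1+0.0735)^t    t·PV        t(t+1)·PV
  1       155.00       144.3875       144.3875         288.7750
  2       155.00       134.5016       269.0033         807.0099
  3       155.00       125.2926       375.8779       1,503.5117
  4       155.00       116.7141       466.8566       2,334.2830
  5       155.00       108.7230       543.6150       3,261.6902
  6       155.00       101.2790       607.6740       4,253.7180
  7     2,155.00     1,311.6952     9,181.8665      73,454.9318
  Σ                  2,042.5932    11,589.2808      85,903.9196
P = 2,042.5932.
Convexity = Σ t(t+1)·PV / [P·(1+y)²] = 85,903.9196 / (2,042.5932 × 1.152402) = 36.49447.

36.494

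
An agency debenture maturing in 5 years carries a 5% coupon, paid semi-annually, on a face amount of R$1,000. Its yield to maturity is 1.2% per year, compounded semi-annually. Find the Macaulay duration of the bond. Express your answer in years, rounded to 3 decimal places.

Periodic yield y = 0.006. Discount each cash flow and weight by its period:
  t   CF        PV=CF/(1+0.006)^t    t·PV
  1        25.00        24.8509        24.8509
  2        25.00        24.7027        49.4054
  3        25.00        24.5553        73.6660
  4        25.00        24.4089        97.6356
  5        25.00        24.2633       121.3166
  6        25.00        24.1186       144.7116
  7        25.00        23.9748       167.8233
  8        25.00        23.8318       190.6541
  9        25.00        23.6896       213.2066
  10    1,025.00       965.4817     9,654.8173
  Σ                  1,183.8776    10,738.0873
Price P = Σ PV = 1,183.8776.
Macaulay duration = Σ(t·PV) / P = 10,738.0873 / 1,183.8776 = 9.07027 half-year periods.
In years: 9.07027 / 2 = 4.53513 years.

4.535 years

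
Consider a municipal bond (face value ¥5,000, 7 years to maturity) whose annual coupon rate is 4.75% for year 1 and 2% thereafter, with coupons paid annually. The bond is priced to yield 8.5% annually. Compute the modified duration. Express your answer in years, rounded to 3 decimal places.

5.796 years

Periodic yield y = 0.085. First find Macaulay duration:
  t   CF        PV=CF/(1+0.085)^t    t·PV
  1       237.50       218.8940       218.8940
  2       100.00        84.9455       169.8911
  3       100.00        78.2908       234.8724
  4       100.00        72.1574       288.6297
  5       100.00        66.5045       332.5227
  6       100.00        61.2945       367.7671
  7     5,100.00     2,881.1244    20,167.8707
  Σ                  3,463.2112    21,780.4477
P = 3,463.2112; Macaulay duration = 21,780.4477 / 3,463.2112 = 6.28909 years.
Modified duration = D_Mac / (1 + y) = 6.28909 / 1.085 = 5.79640 years.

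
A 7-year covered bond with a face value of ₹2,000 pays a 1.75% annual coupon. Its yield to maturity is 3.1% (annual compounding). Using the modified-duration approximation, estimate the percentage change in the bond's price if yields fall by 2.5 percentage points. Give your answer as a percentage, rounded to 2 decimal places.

+16.08%

Periodic yield y = 0.031. Modified duration first:
  t   CF        PV=CF/(1+0.031)^t    t·PV
  1        35.00        33.9476        33.9476
  2        35.00        32.9269        65.8538
  3        35.00        31.9368        95.8105
  4        35.00        30.9766       123.9063
  5        35.00        30.0452       150.2259
  6        35.00        29.1418       174.8507
  7     2,035.00     1,643.4396    11,504.0774
  Σ                  1,832.4145    12,148.6722
P = 1,832.4145; D_Mac = 6.62987 yrs; D_mod = 6.62987/(1+0.031) = 6.43052 yrs.
ΔP/P ≈ -D_mod · Δy = -6.43052 × (-0.025) = +0.160763 = +16.0763%.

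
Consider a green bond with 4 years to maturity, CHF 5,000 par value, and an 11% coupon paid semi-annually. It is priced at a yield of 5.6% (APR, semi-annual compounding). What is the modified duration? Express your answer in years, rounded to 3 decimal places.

3.312 years

Periodic yield y = 0.028. First find Macaulay duration:
  t   CF        PV=CF/(1+0.028)^t    t·PV
  1       275.00       267.5097       267.5097
  2       275.00       260.2235       520.4469
  3       275.00       253.1357       759.4070
  4       275.00       246.2409       984.9637
  5       275.00       239.5340     1,197.6699
  6       275.00       233.0097     1,398.0582
  7       275.00       226.6631     1,586.6419
  8     5,275.00     4,229.3882    33,835.1054
  Σ                  5,955.7048    40,549.8028
P = 5,955.7048; Macaulay duration = 40,549.8028 / 5,955.7048 = 6.80856 half-year periods = 3.40428 years.
Modified duration = D_Mac / (1 + y) = 3.40428 / 1.028 = 3.31156 years.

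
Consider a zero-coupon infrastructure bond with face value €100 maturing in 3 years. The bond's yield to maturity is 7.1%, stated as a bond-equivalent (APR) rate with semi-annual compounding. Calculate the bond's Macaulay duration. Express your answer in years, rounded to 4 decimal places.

3.0000 years

A zero-coupon bond has a single cash flow at maturity, so its Macaulay duration equals its maturity: 3 years.
(Equivalently: 6 semi-annual periods ÷ 2 = 3 years.)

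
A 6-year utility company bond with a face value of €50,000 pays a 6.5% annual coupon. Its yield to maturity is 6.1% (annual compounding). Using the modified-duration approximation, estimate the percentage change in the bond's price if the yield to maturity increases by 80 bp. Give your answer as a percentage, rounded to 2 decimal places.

-3.89%

Periodic yield y = 0.061. Modified duration first:
  t   CF        PV=CF/(1+0.061)^t    t·PV
  1     3,250.00     3,063.1480     3,063.1480
  2     3,250.00     2,887.0386     5,774.0772
  3     3,250.00     2,721.0543     8,163.1629
  4     3,250.00     2,564.6129    10,258.4517
  5     3,250.00     2,417.1658    12,085.8290
  6    53,250.00    37,327.3629   223,964.1772
  Σ                 50,980.3825   263,308.8461
P = 50,980.3825; D_Mac = 5.16491 yrs; D_mod = 5.16491/(1+0.061) = 4.86796 yrs.
ΔP/P ≈ -D_mod · Δy = -4.86796 × (+0.008) = -0.038944 = -3.8944%.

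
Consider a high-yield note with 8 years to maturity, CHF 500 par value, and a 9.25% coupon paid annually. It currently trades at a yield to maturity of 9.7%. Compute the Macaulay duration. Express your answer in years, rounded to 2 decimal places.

Periodic yield y = 0.097. Discount each cash flow and weight by its year:
  t   CF        PV=CF/(1+0.097)^t    t·PV
  1        46.25        42.1604        42.1604
  2        46.25        38.4325        76.8650
  3        46.25        35.0342       105.1025
  4        46.25        31.9363       127.7454
  5        46.25        29.1124       145.5622
  6        46.25        26.5382       159.2294
  7        46.25        24.1916       169.3415
  8       546.25       260.4584     2,083.6675
  Σ                    487.8642     2,909.6739
Price P = Σ PV = 487.8642.
Macaulay duration = Σ(t·PV) / P = 2,909.6739 / 487.8642 = 5.96411 years.

5.96 years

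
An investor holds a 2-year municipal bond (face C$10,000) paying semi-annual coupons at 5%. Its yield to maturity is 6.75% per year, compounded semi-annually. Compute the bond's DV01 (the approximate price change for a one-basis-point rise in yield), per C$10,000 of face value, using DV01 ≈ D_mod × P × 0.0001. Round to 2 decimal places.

C$1.80

Periodic yield y = 0.03375.
  t   CF        PV=CF/(1+0.03375)^t    t·PV
  1       250.00       241.8380       241.8380
  2       250.00       233.9424       467.8848
  3       250.00       226.3046       678.9139
  4    10,250.00     8,975.5646    35,902.2582
  Σ                  9,677.6496    37,290.8949
P = 9,677.6496; D_Mac = 3.85330 half-year periods = 1.92665 yrs; D_mod = 1.86375 yrs.
DV01 ≈ 1.86375 × 9,677.6496 × 0.0001 = 1.803671.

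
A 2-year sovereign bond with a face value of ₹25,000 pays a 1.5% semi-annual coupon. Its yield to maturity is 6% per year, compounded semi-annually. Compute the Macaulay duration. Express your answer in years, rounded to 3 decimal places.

Periodic yield y = 0.03. Discount each cash flow and weight by its period:
  t   CF        PV=CF/(1+0.03)^t    t·PV
  1       187.50       182.0388       182.0388
  2       187.50       176.7367       353.4735
  3       187.50       171.5891       514.7672
  4    25,187.50    22,378.7675    89,515.0701
  Σ                 22,909.1321    90,565.3496
Price P = Σ PV = 22,909.1321.
Macaulay duration = Σ(t·PV) / P = 90,565.3496 / 22,909.1321 = 3.95324 half-year periods.
In years: 3.95324 / 2 = 1.97662 years.

1.977 years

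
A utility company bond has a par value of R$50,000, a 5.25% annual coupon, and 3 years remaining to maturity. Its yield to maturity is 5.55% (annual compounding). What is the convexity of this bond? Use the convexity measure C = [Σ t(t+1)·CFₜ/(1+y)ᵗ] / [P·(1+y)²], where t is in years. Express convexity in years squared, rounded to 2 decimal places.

With y = 0.0555:
  t   CF        PV=CF/(1+0.0555)^t    t·PV        t(t+1)·PV
  1     2,625.00     2,486.9730     2,486.9730       4,973.9460
  2     2,625.00     2,356.2037     4,712.4074      14,137.2222
  3    52,625.00    44,752.5098   134,257.5293     537,030.1171
  Σ                 49,595.6864   141,456.9097     556,141.2852
P = 49,595.6864.
Convexity = Σ t(t+1)·PV / [P·(1+y)²] = 556,141.2852 / (49,595.6864 × 1.114080) = 10.06525.

10.07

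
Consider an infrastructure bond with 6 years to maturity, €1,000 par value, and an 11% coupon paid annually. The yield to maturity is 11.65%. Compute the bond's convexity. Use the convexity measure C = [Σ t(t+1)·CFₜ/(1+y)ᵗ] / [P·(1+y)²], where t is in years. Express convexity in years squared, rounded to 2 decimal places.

With y = 0.1165:
  t   CF        PV=CF/(1+0.1165)^t    t·PV        t(t+1)·PV
  1       110.00        98.5222        98.5222         197.0443
  2       110.00        88.2420       176.4840         529.4519
  3       110.00        79.0345       237.1034         948.4135
  4       110.00        70.7877       283.1508       1,415.7539
  5       110.00        63.4014       317.0071       1,902.0429
  6     1,110.00       573.0211     3,438.1266      24,066.8862
  Σ                    973.0088     4,550.3940      29,059.5928
P = 973.0088.
Convexity = Σ t(t+1)·PV / [P·(1+y)²] = 29,059.5928 / (973.0088 × 1.246572) = 23.95826.

23.96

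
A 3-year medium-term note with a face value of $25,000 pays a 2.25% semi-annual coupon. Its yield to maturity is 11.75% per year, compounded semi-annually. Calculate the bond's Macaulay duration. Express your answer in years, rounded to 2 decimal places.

2.90 years

Periodic yield y = 0.05875. Discount each cash flow and weight by its period:
  t   CF        PV=CF/(1+0.05875)^t    t·PV
  1       281.25       265.6434       265.6434
  2       281.25       250.9029       501.8058
  3       281.25       236.9803       710.9409
  4       281.25       223.8303       895.3211
  5       281.25       211.4099     1,057.0497
  6    25,281.25    17,948.9068   107,693.4410
  Σ                 19,137.6737   111,124.2020
Price P = Σ PV = 19,137.6737.
Macaulay duration = Σ(t·PV) / P = 111,124.2020 / 19,137.6737 = 5.80657 half-year periods.
In years: 5.80657 / 2 = 2.90328 years.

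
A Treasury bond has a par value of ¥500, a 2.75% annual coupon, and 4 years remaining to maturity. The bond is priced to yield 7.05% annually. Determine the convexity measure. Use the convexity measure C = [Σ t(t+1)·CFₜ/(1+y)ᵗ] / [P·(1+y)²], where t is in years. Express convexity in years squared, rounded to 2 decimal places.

With y = 0.0705:
  t   CF        PV=CF/(1+0.0705)^t    t·PV        t(t+1)·PV
  1        13.75        12.8445        12.8445          25.6889
  2        13.75        11.9986        23.9971          71.9914
  3        13.75        11.2084        33.6251         134.5005
  4       513.75       391.2057     1,564.8227       7,824.1135
  Σ                    427.2571     1,635.2894       8,056.2944
P = 427.2571.
Convexity = Σ t(t+1)·PV / [P·(1+y)²] = 8,056.2944 / (427.2571 × 1.145970) = 16.45405.

16.45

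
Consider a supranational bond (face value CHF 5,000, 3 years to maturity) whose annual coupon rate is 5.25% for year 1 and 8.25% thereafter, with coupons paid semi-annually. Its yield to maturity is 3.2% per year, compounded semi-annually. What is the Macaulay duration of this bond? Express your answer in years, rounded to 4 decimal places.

2.7916 years

Periodic yield y = 0.016. Discount each cash flow and weight by its period:
  t   CF        PV=CF/(1+0.016)^t    t·PV
  1       131.25       129.1831       129.1831
  2       131.25       127.1487       254.2974
  3       206.25       196.6586       589.9757
  4       206.25       193.5616       774.2463
  5       206.25       190.5134       952.5668
  6     5,206.25     4,733.2863    28,399.7176
  Σ                  5,570.3515    31,099.9867
Price P = Σ PV = 5,570.3515.
Macaulay duration = Σ(t·PV) / P = 31,099.9867 / 5,570.3515 = 5.58313 half-year periods.
In years: 5.58313 / 2 = 2.79156 years.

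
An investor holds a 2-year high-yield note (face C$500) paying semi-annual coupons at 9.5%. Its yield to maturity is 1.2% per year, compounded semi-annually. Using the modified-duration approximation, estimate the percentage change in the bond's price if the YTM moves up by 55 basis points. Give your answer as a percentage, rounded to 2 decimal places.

-1.03%

Periodic yield y = 0.006. Modified duration first:
  t   CF        PV=CF/(1+0.006)^t    t·PV
  1        23.75        23.6083        23.6083
  2        23.75        23.4675        46.9351
  3        23.75        23.3276        69.9827
  4       523.75       511.3663     2,045.4652
  Σ                    581.7698     2,185.9914
P = 581.7698; D_Mac = 3.75749 half-year periods = 1.87874 yrs; D_mod = 1.87874/(1+0.006) = 1.86754 yrs.
ΔP/P ≈ -D_mod · Δy = -1.86754 × (+0.0055) = -0.010271 = -1.0271%.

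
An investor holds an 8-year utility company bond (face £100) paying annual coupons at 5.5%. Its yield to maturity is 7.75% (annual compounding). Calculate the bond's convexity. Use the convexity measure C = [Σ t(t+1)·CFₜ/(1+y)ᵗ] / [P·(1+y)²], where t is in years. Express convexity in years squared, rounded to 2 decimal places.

47.53

With y = 0.0775:
  t   CF        PV=CF/(1+0.0775)^t    t·PV        t(t+1)·PV
  1         5.50         5.1044         5.1044          10.2088
  2         5.50         4.7373         9.4745          28.4236
  3         5.50         4.3965        13.1896          52.7585
  4         5.50         4.0803        16.3213          81.6063
  5         5.50         3.7868        18.9342         113.6050
  6         5.50         3.5145        21.0868         147.6075
  7         5.50         3.2617        22.8318         182.6542
  8       105.50        58.0650       464.5198       4,180.6781
  Σ                     86.9465       571.4623       4,797.5420
P = 86.9465.
Convexity = Σ t(t+1)·PV / [P·(1+y)²] = 4,797.5420 / (86.9465 × 1.161006) = 47.52610.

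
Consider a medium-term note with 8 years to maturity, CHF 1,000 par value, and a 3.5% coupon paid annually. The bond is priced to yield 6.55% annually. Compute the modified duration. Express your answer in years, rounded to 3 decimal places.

Periodic yield y = 0.0655. First find Macaulay duration:
  t   CF        PV=CF/(1+0.0655)^t    t·PV
  1        35.00        32.8484        32.8484
  2        35.00        30.8291        61.6582
  3        35.00        28.9339        86.8018
  4        35.00        27.1553       108.6211
  5        35.00        25.4859       127.4297
  6        35.00        23.9192       143.5154
  7        35.00        22.4488       157.1419
  8     1,035.00       623.0354     4,984.2831
  Σ                    814.6562     5,702.2998
P = 814.6562; Macaulay duration = 5,702.2998 / 814.6562 = 6.99964 years.
Modified duration = D_Mac / (1 + y) = 6.99964 / 1.0655 = 6.56935 years.

6.569 years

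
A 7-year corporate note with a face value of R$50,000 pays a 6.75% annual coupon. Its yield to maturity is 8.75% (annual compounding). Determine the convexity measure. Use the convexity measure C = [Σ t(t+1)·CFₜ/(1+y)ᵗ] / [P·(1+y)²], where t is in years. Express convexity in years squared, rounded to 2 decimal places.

With y = 0.0875:
  t   CF        PV=CF/(1+0.0875)^t    t·PV        t(t+1)·PV
  1     3,375.00     3,103.4483     3,103.4483       6,206.8966
  2     3,375.00     2,853.7455     5,707.4911      17,122.4732
  3     3,375.00     2,624.1338     7,872.4015      31,489.6060
  4     3,375.00     2,412.9966     9,651.9865      48,259.9325
  5     3,375.00     2,218.8475    11,094.2374      66,565.4242
  6     3,375.00     2,040.3195    12,241.9171      85,693.4196
  7    53,375.00    29,671.0577   207,697.4042   1,661,579.2332
  Σ                 44,924.5490   257,368.8860   1,916,916.9853
P = 44,924.5490.
Convexity = Σ t(t+1)·PV / [P·(1+y)²] = 1,916,916.9853 / (44,924.5490 × 1.182656) = 36.07954.

36.08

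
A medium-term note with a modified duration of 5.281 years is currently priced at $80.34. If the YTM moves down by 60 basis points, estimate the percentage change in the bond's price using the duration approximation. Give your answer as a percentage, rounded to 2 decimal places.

+3.17%

Duration approximation: ΔP/P ≈ -D_mod · Δy = -5.281 × (-0.006) = +0.031686.
As a percentage: +3.1686%.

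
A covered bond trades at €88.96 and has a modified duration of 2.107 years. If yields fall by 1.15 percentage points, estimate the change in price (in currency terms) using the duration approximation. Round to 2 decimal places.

Duration approximation: ΔP/P ≈ -D_mod · Δy = -2.107 × (-0.0115) = +0.0242305.
ΔP ≈ 88.96 × (+0.0242305) = +2.15554528.

+€2.16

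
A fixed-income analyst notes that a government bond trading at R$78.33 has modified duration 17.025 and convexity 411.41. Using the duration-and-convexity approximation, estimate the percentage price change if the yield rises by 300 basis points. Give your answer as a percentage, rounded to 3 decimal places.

-32.562%

Duration effect: -D_mod·Δy = -17.025 × (+0.03) = -0.510750
Convexity effect: ½·C·(Δy)² = 0.5 × 411.41 × (0.03)² = +0.1851345
ΔP/P ≈ -0.510750 + 0.1851345 = -0.3256155
= -32.56155%.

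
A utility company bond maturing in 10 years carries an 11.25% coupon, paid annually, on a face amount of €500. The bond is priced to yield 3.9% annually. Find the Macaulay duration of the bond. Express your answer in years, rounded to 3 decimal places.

Periodic yield y = 0.039. Discount each cash flow and weight by its year:
  t   CF        PV=CF/(1+0.039)^t    t·PV
  1        56.25        54.1386        54.1386
  2        56.25        52.1064       104.2129
  3        56.25        50.1506       150.4517
  4        56.25        48.2681       193.0725
  5        56.25        46.4563       232.2816
  6        56.25        44.7125       268.2752
  7        56.25        43.0342       301.2394
  8        56.25        41.4189       331.3509
  9        56.25        39.8642       358.7774
  10      556.25       379.4150     3,794.1505
  Σ                    799.5648     5,787.9506
Price P = Σ PV = 799.5648.
Macaulay duration = Σ(t·PV) / P = 5,787.9506 / 799.5648 = 7.23888 years.

7.239 years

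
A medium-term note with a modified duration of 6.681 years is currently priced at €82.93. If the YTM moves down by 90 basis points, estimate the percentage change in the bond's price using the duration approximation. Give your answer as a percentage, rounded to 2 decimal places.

+6.01%

Duration approximation: ΔP/P ≈ -D_mod · Δy = -6.681 × (-0.009) = +0.060129.
As a percentage: +6.0129%.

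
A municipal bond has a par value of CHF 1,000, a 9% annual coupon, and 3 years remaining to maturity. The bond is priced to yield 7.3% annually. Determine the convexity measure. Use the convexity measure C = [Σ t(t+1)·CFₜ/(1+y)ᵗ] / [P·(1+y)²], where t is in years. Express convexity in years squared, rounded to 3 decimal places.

With y = 0.073:
  t   CF        PV=CF/(1+0.073)^t    t·PV        t(t+1)·PV
  1        90.00        83.8770        83.8770         167.7540
  2        90.00        78.1705       156.3411         469.0232
  3     1,090.00       882.3225     2,646.9674      10,587.8695
  Σ                  1,044.3700     2,887.1854      11,224.6466
P = 1,044.3700.
Convexity = Σ t(t+1)·PV / [P·(1+y)²] = 11,224.6466 / (1,044.3700 × 1.151329) = 9.33510.

9.335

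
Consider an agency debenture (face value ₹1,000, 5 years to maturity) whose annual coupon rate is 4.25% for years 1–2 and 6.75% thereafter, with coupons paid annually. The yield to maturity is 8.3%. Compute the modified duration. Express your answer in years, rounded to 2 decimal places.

Periodic yield y = 0.083. First find Macaulay duration:
  t   CF        PV=CF/(1+0.083)^t    t·PV
  1        42.50        39.2428        39.2428
  2        42.50        36.2353        72.4706
  3        67.50        53.1396       159.4188
  4        67.50        49.0670       196.2682
  5     1,067.50       716.5155     3,582.5776
  Σ                    894.2003     4,049.9781
P = 894.2003; Macaulay duration = 4,049.9781 / 894.2003 = 4.52916 years.
Modified duration = D_Mac / (1 + y) = 4.52916 / 1.083 = 4.18205 years.

4.18 years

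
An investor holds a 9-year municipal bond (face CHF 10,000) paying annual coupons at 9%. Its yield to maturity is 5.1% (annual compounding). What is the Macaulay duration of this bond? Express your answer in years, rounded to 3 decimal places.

Periodic yield y = 0.051. Discount each cash flow and weight by its year:
  t   CF        PV=CF/(1+0.051)^t    t·PV
  1       900.00       856.3273       856.3273
  2       900.00       814.7738     1,629.5477
  3       900.00       775.2368     2,325.7103
  4       900.00       737.6182     2,950.4729
  5       900.00       701.8252     3,509.1258
  6       900.00       667.7689     4,006.6136
  7       900.00       635.3653     4,447.5571
  8       900.00       604.5341     4,836.2726
  9    10,900.00     6,966.2981    62,696.6827
  Σ                 12,759.7477    87,258.3101
Price P = Σ PV = 12,759.7477.
Macaulay duration = Σ(t·PV) / P = 87,258.3101 / 12,759.7477 = 6.83856 years.

6.839 years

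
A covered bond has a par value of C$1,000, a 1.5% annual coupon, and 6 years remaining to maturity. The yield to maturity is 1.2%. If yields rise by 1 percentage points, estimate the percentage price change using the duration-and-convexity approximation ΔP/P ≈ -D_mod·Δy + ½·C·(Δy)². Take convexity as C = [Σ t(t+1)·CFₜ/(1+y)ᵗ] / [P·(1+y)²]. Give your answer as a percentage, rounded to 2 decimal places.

With y = 0.012:
  t   CF        PV=CF/(1+0.012)^t    t·PV        t(t+1)·PV
  1        15.00        14.8221        14.8221          29.6443
  2        15.00        14.6464        29.2928          87.8783
  3        15.00        14.4727        43.4181         173.6725
  4        15.00        14.3011        57.2044         286.0218
  5        15.00        14.1315        70.6576         423.9454
  6     1,015.00       944.8937     5,669.3624      39,685.5367
  Σ                  1,017.2676     5,884.7573      40,686.6989
P = 1,017.2676; D_Mac = 5.78487 yrs; D_mod = 5.71627 yrs; C = 39.05317.
Duration effect: -5.71627 × (+0.01) = -0.057163
Convexity effect: 0.5 × 39.05317 × (0.01)² = +0.0019527
ΔP/P ≈ -0.057163 + 0.0019527 = -0.055210 = -5.5210%.

-5.52%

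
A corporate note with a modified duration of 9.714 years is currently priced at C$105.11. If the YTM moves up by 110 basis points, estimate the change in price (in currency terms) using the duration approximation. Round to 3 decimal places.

-C$11.231

Duration approximation: ΔP/P ≈ -D_mod · Δy = -9.714 × (+0.011) = -0.106854.
ΔP ≈ 105.11 × (-0.106854) = -11.23142394.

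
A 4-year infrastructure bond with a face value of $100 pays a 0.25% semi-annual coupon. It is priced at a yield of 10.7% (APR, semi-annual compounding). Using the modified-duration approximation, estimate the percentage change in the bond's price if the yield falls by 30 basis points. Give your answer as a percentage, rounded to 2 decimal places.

Periodic yield y = 0.0535. Modified duration first:
  t   CF        PV=CF/(1+0.0535)^t    t·PV
  1        0.125         0.1187         0.1187
  2        0.125         0.1126         0.2253
  3        0.125         0.1069         0.3207
  4        0.125         0.1015         0.4059
  5        0.125         0.0963         0.4816
  6        0.125         0.0914         0.5486
  7        0.125         0.0868         0.6075
  8      100.125        65.9882       527.9055
  Σ                     66.7024       530.6138
P = 66.7024; D_Mac = 7.95494 half-year periods = 3.97747 yrs; D_mod = 3.97747/(1+0.0535) = 3.77548 yrs.
ΔP/P ≈ -D_mod · Δy = -3.77548 × (-0.003) = +0.011326 = +1.1326%.

+1.13%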